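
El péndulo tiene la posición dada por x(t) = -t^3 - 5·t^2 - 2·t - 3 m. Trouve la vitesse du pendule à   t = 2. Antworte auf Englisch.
To solve this, we need to take 1 derivative of our position equation x(t) = -t^3 - 5·t^2 - 2·t - 3. Differentiating position, we get velocity: v(t) = -3·t^2 - 10·t - 2. We have velocity v(t) = -3·t^2 - 10·t - 2. Substituting t = 2: v(2) = -34.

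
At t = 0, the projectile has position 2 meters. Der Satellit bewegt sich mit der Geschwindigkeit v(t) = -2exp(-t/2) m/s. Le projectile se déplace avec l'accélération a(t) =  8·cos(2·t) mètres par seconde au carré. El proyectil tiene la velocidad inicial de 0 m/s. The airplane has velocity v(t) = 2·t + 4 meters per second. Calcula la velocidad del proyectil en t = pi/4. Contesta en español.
Debemos encontrar la antiderivada de nuestra ecuación de la aceleración a(t) = 8·cos(2·t) 1 vez. Tomando ∫a(t)dt y aplicando v(0) = 0, encontramos v(t) = 4·sin(2·t). Usando v(t) = 4·sin(2·t) y sustituyendo t = pi/4, encontramos v = 4.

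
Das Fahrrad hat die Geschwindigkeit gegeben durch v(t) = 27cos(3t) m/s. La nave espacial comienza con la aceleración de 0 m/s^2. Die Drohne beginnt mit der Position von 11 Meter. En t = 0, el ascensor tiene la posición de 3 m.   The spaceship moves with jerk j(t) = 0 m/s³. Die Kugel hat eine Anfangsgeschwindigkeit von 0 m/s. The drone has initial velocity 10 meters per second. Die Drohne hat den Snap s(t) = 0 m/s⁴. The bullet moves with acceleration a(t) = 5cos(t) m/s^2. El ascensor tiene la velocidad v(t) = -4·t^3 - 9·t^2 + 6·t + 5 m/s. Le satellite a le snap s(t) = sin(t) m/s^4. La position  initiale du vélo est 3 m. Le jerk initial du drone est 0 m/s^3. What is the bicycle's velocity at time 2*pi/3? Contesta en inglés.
We have velocity v(t) = 27·cos(3·t). Substituting t = 2*pi/3: v(2*pi/3) = 27.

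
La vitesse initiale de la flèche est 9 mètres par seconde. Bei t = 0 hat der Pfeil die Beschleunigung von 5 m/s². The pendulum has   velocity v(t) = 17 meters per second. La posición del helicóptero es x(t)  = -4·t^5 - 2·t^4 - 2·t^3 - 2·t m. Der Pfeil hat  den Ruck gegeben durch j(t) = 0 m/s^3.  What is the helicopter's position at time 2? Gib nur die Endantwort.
The position at t = 2 is x = -180.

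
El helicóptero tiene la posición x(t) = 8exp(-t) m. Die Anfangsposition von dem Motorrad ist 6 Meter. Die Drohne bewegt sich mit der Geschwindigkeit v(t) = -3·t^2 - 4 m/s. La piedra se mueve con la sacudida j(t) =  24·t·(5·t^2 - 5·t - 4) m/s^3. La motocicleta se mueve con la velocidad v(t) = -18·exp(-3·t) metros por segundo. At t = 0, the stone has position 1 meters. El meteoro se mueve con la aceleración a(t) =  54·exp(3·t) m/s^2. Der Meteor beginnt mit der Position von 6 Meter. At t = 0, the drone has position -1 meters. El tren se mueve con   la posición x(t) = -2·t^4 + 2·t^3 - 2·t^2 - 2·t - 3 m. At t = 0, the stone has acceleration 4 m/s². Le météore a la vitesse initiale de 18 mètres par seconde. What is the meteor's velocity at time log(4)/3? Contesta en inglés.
To find the answer, we compute 1 integral of a(t) = 54·exp(3·t). The antiderivative of acceleration, with v(0) = 18, gives velocity: v(t) = 18·exp(3·t). We have velocity v(t) = 18·exp(3·t). Substituting t = log(4)/3: v(log(4)/3) = 72.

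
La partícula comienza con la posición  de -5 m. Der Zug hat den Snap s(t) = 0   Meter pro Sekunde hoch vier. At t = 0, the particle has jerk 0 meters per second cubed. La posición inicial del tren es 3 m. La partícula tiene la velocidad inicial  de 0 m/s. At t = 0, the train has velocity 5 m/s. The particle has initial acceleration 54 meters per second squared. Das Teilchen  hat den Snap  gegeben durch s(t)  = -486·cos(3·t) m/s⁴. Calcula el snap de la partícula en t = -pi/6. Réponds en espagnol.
Usando s(t) = -486·cos(3·t) y sustituyendo t = -pi/6, encontramos s = 0.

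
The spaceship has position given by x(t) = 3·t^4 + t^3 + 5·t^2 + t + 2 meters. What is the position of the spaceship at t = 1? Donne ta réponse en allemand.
Aus der Gleichung für die Position x(t) = 3·t^4 + t^3 + 5·t^2 + t + 2, setzen wir t = 1 ein und erhalten x = 12.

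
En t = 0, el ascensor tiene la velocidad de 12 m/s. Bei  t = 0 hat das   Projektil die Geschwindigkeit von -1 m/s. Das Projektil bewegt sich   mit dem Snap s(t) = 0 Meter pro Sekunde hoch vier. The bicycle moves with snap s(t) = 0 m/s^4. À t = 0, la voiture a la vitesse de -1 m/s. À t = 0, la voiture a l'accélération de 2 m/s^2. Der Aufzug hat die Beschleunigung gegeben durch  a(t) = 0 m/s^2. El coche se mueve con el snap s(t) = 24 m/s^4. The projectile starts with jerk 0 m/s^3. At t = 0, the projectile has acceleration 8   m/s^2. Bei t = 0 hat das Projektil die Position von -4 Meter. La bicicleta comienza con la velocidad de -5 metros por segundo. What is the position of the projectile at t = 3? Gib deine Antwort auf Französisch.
En partant du snap s(t) = 0, nous prenons 4 intégrales. En intégrant le snap et en utilisant la condition initiale j(0) = 0, nous obtenons j(t) = 0. La primitive du jerk, avec a(0) = 8, donne l'accélération: a(t) = 8. En prenant ∫a(t)dt et en appliquant v(0) = -1, nous trouvons v(t) = 8·t - 1. La primitive de la vitesse, avec x(0) = -4, donne la position: x(t) = 4·t^2 - t - 4. En utilisant x(t) = 4·t^2 - t - 4 et en substituant t = 3, nous trouvons x = 29.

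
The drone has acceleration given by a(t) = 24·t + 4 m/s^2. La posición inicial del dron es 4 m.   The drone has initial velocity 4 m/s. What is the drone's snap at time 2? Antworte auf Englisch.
To solve this, we need to take 2 derivatives of our acceleration equation a(t) = 24·t + 4. Differentiating acceleration, we get jerk: j(t) = 24. The derivative of jerk gives snap: s(t) = 0. We have snap s(t) = 0. Substituting t = 2: s(2) = 0.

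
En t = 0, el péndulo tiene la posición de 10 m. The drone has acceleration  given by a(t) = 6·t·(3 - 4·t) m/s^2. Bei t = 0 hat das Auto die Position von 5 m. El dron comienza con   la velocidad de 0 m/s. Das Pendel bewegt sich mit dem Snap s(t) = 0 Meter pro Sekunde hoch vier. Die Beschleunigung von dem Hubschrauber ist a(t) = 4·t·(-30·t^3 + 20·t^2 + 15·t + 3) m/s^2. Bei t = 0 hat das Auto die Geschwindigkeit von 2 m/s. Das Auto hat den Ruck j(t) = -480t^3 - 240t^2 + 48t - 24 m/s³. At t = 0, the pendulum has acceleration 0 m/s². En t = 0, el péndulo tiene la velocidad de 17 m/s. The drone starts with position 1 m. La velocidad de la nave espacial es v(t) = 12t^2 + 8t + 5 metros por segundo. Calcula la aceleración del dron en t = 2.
Tenemos la aceleración a(t) = 6·t·(3 - 4·t). Sustituyendo t = 2: a(2) = -60.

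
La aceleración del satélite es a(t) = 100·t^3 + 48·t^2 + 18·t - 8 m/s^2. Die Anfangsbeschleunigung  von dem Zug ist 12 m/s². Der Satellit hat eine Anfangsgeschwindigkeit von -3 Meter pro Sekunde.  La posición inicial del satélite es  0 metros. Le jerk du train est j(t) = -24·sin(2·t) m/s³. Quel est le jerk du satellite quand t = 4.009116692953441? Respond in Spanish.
Debemos derivar nuestra ecuación de la aceleración a(t) = 100·t^3 + 48·t^2 + 18·t - 8 1 vez. Derivando la aceleración, obtenemos la sacudida: j(t) = 300·t^2 + 96·t + 18. Tenemos la sacudida j(t) = 300·t^2 + 96·t + 18. Sustituyendo t = 4.009116692953441: j(4.009116692953441) = 5224.78019983891.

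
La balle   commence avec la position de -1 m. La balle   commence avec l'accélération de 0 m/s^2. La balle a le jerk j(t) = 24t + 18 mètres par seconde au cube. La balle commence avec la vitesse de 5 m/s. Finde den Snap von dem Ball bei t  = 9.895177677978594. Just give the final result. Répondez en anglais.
At t = 9.895177677978594, s = 24.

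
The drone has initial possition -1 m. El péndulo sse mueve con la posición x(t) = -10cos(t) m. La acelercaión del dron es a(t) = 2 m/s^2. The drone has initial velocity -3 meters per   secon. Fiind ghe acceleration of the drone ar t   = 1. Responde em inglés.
Using a(t) = 2 and substituting t = 1, we find a = 2.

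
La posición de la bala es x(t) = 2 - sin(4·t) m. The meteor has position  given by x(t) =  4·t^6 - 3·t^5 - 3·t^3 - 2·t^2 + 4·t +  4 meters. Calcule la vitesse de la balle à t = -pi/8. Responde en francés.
En partant de la position x(t) = 2 - sin(4·t), nous prenons 1 dérivée. La dérivée de la position donne la vitesse: v(t) = -4·cos(4·t). De l'équation de la vitesse v(t) = -4·cos(4·t), nous substituons t = -pi/8 pour obtenir v = 0.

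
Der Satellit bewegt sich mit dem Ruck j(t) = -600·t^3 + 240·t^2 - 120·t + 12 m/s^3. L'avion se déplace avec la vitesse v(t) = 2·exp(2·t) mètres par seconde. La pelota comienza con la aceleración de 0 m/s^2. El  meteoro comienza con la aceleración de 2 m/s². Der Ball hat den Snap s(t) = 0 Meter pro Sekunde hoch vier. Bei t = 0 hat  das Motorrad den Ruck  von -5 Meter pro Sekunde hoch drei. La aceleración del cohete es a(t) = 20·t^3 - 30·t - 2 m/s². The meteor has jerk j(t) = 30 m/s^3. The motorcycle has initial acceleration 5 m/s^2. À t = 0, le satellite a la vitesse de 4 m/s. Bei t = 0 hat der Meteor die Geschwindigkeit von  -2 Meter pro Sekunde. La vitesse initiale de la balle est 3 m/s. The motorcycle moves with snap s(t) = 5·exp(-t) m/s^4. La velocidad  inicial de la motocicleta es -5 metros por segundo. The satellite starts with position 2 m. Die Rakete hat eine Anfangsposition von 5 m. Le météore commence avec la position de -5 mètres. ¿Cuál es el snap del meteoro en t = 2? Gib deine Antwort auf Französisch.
Pour résoudre ceci, nous devons prendre 1 dérivée de notre équation du jerk j(t) = 30. En dérivant le jerk, nous obtenons le snap: s(t) = 0. En utilisant s(t) = 0 et en substituant t = 2, nous trouvons s = 0.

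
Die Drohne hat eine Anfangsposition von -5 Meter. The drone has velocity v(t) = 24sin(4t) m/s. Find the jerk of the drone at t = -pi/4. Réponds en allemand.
Ausgehend von der Geschwindigkeit v(t) = 24·sin(4·t), nehmen wir 2 Ableitungen. Die Ableitung von der Geschwindigkeit ergibt die Beschleunigung: a(t) = 96·cos(4·t). Mit d/dt von a(t) finden wir j(t) = -384·sin(4·t). Aus der Gleichung für den Ruck j(t) = -384·sin(4·t), setzen wir t = -pi/4 ein und erhalten j = 0.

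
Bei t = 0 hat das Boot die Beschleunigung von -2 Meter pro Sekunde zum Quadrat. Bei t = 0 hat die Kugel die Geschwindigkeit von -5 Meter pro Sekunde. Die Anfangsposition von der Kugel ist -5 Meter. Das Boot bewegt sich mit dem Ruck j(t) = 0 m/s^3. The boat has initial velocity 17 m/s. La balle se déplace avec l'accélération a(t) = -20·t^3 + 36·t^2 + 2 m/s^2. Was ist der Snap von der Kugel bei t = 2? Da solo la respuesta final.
Die Antwort ist -168.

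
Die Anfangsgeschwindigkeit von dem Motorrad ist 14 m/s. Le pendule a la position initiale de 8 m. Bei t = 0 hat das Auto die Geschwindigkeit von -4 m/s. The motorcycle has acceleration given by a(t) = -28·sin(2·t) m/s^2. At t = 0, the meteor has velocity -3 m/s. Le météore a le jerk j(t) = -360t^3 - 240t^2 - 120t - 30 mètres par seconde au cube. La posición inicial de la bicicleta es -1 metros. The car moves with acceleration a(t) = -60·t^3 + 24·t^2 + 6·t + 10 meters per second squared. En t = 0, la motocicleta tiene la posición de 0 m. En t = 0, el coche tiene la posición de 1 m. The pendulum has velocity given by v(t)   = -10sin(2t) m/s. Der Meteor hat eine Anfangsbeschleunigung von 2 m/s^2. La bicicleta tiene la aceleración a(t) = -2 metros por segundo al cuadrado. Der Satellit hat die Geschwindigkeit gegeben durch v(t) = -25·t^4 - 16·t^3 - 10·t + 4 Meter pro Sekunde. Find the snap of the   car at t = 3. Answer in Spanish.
Partiendo de la aceleración a(t) = -60·t^3 + 24·t^2 + 6·t + 10, tomamos 2 derivadas. Tomando d/dt de a(t), encontramos j(t) = -180·t^2 + 48·t + 6. Tomando d/dt de j(t), encontramos s(t) = 48 - 360·t. Usando s(t) = 48 - 360·t y sustituyendo t = 3, encontramos s = -1032.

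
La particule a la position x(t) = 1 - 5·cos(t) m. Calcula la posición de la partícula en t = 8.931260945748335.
Tenemos la posición x(t) = 1 - 5·cos(t). Sustituyendo t = 8.931260945748335: x(8.931260945748335) = 5.40336103374190.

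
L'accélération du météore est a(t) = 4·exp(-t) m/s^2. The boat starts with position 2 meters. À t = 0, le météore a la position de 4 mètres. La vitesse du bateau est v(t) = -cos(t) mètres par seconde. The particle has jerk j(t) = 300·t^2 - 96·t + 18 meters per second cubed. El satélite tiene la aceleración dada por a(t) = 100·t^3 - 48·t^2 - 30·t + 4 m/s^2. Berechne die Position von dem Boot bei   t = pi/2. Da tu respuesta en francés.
Pour résoudre ceci, nous devons prendre 1 primitive de notre équation de la vitesse v(t) = -cos(t). La primitive de la vitesse, avec x(0) = 2, donne la position: x(t) = 2 - sin(t). En utilisant x(t) = 2 - sin(t) et en substituant t = pi/2, nous trouvons x = 1.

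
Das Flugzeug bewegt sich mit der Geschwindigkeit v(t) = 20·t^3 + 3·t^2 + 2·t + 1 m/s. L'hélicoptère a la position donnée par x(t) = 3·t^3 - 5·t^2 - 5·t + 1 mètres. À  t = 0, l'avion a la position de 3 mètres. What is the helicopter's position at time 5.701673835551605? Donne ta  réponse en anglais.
From the given position equation x(t) = 3·t^3 - 5·t^2 - 5·t + 1, we substitute t = 5.701673835551605 to get x = 366.014798183403.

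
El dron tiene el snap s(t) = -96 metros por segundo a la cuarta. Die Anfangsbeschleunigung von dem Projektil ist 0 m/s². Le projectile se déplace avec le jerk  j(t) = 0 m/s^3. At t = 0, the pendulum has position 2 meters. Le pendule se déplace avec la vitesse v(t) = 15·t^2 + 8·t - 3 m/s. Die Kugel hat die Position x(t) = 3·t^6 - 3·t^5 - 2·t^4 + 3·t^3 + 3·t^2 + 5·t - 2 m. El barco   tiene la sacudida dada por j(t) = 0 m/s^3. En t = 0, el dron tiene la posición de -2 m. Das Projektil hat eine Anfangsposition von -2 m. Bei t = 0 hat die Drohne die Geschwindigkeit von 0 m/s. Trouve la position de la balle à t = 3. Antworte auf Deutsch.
Aus der Gleichung für die Position x(t) = 3·t^6 - 3·t^5 - 2·t^4 + 3·t^3 + 3·t^2 + 5·t - 2, setzen wir t = 3 ein und erhalten x = 1417.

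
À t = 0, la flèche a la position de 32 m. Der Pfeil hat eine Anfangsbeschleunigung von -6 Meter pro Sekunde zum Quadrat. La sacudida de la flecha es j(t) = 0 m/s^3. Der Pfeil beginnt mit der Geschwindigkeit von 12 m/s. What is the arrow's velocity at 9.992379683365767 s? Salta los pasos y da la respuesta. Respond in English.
The answer is -47.9542781001946.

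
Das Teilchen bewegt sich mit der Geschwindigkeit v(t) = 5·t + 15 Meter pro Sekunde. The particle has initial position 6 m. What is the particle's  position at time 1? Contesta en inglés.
Starting from velocity v(t) = 5·t + 15, we take 1 integral. Taking ∫v(t)dt and applying x(0) = 6, we find x(t) = 5·t^2/2 + 15·t + 6. Using x(t) = 5·t^2/2 + 15·t + 6 and substituting t = 1, we find x = 47/2.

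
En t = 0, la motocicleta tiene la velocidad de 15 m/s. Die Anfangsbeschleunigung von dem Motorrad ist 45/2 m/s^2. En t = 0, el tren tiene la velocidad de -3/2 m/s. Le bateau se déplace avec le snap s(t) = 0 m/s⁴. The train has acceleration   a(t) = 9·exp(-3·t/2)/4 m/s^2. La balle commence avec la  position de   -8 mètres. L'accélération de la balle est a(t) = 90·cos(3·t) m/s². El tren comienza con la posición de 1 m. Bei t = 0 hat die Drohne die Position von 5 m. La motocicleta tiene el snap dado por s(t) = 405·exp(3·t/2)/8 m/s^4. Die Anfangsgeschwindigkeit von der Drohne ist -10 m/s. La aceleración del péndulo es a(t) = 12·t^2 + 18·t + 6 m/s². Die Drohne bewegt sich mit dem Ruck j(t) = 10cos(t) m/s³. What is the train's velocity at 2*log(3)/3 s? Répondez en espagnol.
Necesitamos integrar nuestra ecuación de la aceleración a(t) = 9·exp(-3·t/2)/4 1 vez. Tomando ∫a(t)dt y aplicando v(0) = -3/2, encontramos v(t) = -3·exp(-3·t/2)/2. Usando v(t) = -3·exp(-3·t/2)/2 y sustituyendo t = 2*log(3)/3, encontramos v = -1/2.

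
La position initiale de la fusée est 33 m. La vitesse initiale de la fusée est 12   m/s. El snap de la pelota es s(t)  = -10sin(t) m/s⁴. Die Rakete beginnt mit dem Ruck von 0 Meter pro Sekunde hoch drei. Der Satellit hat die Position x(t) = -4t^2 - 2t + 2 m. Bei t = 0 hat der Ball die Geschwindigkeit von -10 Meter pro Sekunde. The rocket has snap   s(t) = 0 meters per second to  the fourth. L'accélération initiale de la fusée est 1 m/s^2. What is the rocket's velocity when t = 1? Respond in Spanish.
Necesitamos integrar nuestra ecuación del snap s(t) = 0 3 veces. La antiderivada del snap, con j(0) = 0, da la sacudida: j(t) = 0. Integrando la sacudida y usando la condición inicial a(0) = 1, obtenemos a(t) = 1. Integrando la aceleración y usando la condición inicial v(0) = 12, obtenemos v(t) = t + 12. De la ecuación de la velocidad v(t) = t + 12, sustituimos t = 1 para obtener v = 13.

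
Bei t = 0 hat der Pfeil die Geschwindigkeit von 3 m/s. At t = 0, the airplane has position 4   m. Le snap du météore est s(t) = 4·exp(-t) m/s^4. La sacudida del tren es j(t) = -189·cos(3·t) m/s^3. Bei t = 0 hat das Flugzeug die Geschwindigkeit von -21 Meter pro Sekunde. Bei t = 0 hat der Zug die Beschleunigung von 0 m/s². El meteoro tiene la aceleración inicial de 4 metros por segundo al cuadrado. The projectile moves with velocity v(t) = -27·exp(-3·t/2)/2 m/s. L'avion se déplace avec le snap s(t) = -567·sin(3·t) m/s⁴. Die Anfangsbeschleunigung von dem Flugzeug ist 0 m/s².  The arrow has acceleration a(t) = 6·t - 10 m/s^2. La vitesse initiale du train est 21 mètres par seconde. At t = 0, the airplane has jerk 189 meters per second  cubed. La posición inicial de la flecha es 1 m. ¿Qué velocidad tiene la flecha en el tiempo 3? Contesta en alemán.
Um dies zu lösen, müssen wir 1 Integral unserer Gleichung für die Beschleunigung a(t) = 6·t - 10 finden. Das Integral von der Beschleunigung, mit v(0) = 3, ergibt die Geschwindigkeit: v(t) = 3·t^2 - 10·t + 3. Mit v(t) = 3·t^2 - 10·t + 3 und Einsetzen von t = 3, finden wir v = 0.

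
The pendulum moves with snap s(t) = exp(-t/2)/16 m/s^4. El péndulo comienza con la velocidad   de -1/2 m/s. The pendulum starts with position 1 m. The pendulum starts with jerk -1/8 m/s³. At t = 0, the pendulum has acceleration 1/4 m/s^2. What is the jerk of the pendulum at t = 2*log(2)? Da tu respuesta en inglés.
To solve this, we need to take 1 antiderivative of our snap equation s(t) = exp(-t/2)/16. Finding the integral of s(t) and using j(0) = -1/8: j(t) = -exp(-t/2)/8. We have jerk j(t) = -exp(-t/2)/8. Substituting t = 2*log(2): j(2*log(2)) = -1/16.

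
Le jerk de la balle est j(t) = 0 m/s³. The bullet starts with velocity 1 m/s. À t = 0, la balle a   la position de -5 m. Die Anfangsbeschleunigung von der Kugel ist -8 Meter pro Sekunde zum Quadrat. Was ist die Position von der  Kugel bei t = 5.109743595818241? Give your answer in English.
We need to integrate our jerk equation j(t) = 0 3 times. Integrating jerk and using the initial condition a(0) = -8, we get a(t) = -8. The antiderivative of acceleration, with v(0) = 1, gives velocity: v(t) = 1 - 8·t. Finding the antiderivative of v(t) and using x(0) = -5: x(t) = -4·t^2 + t - 5. Using x(t) = -4·t^2 + t - 5 and substituting t = 5.109743595818241, we find x = -104.328174864204.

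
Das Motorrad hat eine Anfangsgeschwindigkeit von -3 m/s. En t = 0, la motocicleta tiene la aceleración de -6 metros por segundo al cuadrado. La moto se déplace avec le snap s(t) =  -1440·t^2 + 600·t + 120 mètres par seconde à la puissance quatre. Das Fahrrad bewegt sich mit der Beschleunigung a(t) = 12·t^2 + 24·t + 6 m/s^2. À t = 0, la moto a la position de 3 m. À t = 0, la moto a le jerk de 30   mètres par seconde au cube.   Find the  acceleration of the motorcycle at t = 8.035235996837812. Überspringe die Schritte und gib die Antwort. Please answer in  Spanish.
La aceleración en t = 8.035235996837812 es a = -444248.505131905.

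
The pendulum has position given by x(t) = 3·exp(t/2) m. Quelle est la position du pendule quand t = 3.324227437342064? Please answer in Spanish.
Tenemos la posición x(t) = 3·exp(t/2). Sustituyendo t = 3.324227437342064: x(3.324227437342064) = 15.8113179151492.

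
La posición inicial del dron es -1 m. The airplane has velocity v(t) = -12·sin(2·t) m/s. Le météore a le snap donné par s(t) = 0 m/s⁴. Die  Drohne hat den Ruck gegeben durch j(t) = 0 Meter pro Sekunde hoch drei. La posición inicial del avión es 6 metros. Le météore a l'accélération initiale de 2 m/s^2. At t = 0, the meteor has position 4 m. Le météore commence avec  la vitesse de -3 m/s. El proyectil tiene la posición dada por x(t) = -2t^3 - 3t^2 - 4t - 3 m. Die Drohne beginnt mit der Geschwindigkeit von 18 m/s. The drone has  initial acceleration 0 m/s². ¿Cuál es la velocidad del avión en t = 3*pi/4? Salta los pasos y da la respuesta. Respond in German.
Die Antwort ist 12.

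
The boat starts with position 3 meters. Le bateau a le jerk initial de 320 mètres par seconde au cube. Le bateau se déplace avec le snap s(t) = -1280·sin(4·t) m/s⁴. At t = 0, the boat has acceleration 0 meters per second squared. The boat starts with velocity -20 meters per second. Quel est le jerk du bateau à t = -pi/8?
Nous devons trouver l'intégrale de notre équation du snap s(t) = -1280·sin(4·t) 1 fois. En prenant ∫s(t)dt et en appliquant j(0) = 320, nous trouvons j(t) = 320·cos(4·t). De l'équation du jerk j(t) = 320·cos(4·t), nous substituons t = -pi/8 pour obtenir j = 0.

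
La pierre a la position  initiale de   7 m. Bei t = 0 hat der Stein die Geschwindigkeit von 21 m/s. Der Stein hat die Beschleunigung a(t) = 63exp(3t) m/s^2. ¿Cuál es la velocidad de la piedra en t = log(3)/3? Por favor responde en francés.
Nous devons intégrer notre équation de l'accélération a(t) = 63·exp(3·t) 1 fois. La primitive de l'accélération est la vitesse. En utilisant v(0) = 21, nous obtenons v(t) = 21·exp(3·t). Nous avons la vitesse v(t) = 21·exp(3·t). En substituant t = log(3)/3: v(log(3)/3) = 63.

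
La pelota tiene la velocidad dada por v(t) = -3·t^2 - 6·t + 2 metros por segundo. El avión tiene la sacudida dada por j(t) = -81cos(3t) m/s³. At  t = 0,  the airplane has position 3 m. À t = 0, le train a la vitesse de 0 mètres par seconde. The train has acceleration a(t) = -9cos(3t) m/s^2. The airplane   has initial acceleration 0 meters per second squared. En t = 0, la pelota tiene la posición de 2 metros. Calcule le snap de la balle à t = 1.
Pour résoudre ceci, nous devons prendre 3 dérivées de notre équation de la vitesse v(t) = -3·t^2 - 6·t + 2. La dérivée de la vitesse donne l'accélération: a(t) = -6·t - 6. En prenant d/dt de a(t), nous trouvons j(t) = -6. En prenant d/dt de j(t), nous trouvons s(t) = 0. De l'équation du snap s(t) = 0, nous substituons t = 1 pour obtenir s = 0.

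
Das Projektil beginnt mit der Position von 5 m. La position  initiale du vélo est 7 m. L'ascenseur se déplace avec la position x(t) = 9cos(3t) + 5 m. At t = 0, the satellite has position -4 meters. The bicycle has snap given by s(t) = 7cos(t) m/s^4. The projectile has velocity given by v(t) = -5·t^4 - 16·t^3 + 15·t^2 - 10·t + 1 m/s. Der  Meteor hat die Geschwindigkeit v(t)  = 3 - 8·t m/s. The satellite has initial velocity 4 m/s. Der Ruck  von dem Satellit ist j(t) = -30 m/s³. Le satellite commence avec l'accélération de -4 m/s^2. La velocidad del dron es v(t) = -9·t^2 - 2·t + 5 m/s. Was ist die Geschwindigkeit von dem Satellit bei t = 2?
Wir müssen unsere Gleichung für den Ruck j(t) = -30 2-mal integrieren. Das Integral von dem Ruck, mit a(0) = -4, ergibt die Beschleunigung: a(t) = -30·t - 4. Durch Integration von der Beschleunigung und Verwendung der Anfangsbedingung v(0) = 4, erhalten wir v(t) = -15·t^2 - 4·t + 4. Aus der Gleichung für die Geschwindigkeit v(t) = -15·t^2 - 4·t + 4, setzen wir t = 2 ein und erhalten v = -64.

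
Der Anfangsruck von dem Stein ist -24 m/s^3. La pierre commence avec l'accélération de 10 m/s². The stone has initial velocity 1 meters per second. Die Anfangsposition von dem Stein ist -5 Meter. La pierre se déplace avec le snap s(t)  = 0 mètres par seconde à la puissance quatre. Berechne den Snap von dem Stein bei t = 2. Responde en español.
De la ecuación del snap s(t) = 0, sustituimos t = 2 para obtener s = 0.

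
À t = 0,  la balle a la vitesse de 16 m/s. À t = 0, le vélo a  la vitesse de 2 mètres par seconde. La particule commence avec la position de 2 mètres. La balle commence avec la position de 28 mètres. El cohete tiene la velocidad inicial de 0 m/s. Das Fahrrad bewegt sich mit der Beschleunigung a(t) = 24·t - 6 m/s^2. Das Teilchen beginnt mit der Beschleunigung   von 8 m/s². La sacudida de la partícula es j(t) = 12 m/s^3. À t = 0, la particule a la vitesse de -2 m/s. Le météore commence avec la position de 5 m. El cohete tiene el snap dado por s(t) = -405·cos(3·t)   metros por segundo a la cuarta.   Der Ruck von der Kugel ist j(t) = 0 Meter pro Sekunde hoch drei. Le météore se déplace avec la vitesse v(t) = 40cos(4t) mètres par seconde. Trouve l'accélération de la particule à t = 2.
Nous devons intégrer notre équation du jerk j(t) = 12 1 fois. En intégrant le jerk et en utilisant la condition initiale a(0) = 8, nous obtenons a(t) = 12·t + 8. Nous avons l'accélération a(t) = 12·t + 8. En substituant t = 2: a(2) = 32.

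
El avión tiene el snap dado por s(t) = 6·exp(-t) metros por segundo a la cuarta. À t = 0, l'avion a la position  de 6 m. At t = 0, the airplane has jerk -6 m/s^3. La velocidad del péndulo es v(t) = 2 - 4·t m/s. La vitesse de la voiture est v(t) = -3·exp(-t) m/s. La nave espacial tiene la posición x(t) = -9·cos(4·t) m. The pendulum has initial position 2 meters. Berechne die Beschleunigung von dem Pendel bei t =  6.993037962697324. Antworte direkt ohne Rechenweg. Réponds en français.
L'accélération à t = 6.993037962697324 est a = -4.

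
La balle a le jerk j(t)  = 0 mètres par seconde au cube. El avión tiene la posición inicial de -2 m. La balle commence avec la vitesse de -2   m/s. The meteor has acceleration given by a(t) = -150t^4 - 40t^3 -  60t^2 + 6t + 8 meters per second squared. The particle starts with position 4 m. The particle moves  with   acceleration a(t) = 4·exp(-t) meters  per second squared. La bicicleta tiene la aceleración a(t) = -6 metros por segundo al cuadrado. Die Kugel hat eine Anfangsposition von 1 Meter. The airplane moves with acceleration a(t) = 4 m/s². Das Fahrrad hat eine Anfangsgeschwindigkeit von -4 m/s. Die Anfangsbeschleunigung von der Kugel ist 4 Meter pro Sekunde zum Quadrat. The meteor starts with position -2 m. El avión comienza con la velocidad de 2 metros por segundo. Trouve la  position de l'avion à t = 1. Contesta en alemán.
Ausgehend von der Beschleunigung a(t) = 4, nehmen wir 2 Stammfunktionen. Die Stammfunktion von der Beschleunigung ist die Geschwindigkeit. Mit v(0) = 2 erhalten wir v(t) = 4·t + 2. Mit ∫v(t)dt und Anwendung von x(0) = -2, finden wir x(t) = 2·t^2 + 2·t - 2. Aus der Gleichung für die Position x(t) = 2·t^2 + 2·t - 2, setzen wir t = 1 ein und erhalten x = 2.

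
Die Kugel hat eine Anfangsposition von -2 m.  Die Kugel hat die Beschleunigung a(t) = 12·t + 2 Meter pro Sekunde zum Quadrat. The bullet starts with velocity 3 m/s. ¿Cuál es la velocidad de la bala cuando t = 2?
Debemos encontrar la integral de nuestra ecuación de la aceleración a(t) = 12·t + 2 1 vez. Integrando la aceleración y usando la condición inicial v(0) = 3, obtenemos v(t) = 6·t^2 + 2·t + 3. De la ecuación de la velocidad v(t) = 6·t^2 + 2·t + 3, sustituimos t = 2 para obtener v = 31.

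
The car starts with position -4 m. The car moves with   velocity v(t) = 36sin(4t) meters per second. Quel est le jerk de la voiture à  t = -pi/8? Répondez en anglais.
Starting from velocity v(t) = 36·sin(4·t), we take 2 derivatives. Taking d/dt of v(t), we find a(t) = 144·cos(4·t). Differentiating acceleration, we get jerk: j(t) = -576·sin(4·t). Using j(t) = -576·sin(4·t) and substituting t = -pi/8, we find j = 576.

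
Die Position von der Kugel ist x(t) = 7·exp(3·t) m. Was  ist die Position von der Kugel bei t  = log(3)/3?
Aus der Gleichung für die Position x(t) = 7·exp(3·t), setzen wir t = log(3)/3 ein und erhalten x = 21.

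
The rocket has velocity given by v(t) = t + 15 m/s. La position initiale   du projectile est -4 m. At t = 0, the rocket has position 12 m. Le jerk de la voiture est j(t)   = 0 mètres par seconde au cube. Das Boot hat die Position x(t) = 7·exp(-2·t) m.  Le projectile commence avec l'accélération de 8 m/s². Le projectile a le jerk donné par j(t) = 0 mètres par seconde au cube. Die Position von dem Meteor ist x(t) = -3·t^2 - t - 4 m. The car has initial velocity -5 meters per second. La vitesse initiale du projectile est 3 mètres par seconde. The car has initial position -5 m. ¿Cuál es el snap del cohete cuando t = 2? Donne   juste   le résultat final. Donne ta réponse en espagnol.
En t = 2, s = 0.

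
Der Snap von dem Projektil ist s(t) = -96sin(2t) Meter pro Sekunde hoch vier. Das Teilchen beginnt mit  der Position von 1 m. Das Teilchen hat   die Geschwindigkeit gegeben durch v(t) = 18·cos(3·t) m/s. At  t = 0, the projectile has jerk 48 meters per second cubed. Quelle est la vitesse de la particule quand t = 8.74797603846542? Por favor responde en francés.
Nous avons la vitesse v(t) = 18·cos(3·t). En substituant t = 8.74797603846542: v(8.74797603846542) = 7.98476599721778.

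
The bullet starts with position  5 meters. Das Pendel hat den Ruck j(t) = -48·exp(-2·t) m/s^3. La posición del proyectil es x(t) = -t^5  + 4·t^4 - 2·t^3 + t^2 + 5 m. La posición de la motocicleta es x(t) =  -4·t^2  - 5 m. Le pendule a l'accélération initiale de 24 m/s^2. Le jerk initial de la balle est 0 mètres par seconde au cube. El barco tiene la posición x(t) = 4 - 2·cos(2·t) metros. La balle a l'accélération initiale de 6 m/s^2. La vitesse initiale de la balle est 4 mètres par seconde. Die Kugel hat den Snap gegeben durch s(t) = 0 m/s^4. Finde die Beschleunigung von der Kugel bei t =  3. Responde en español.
Debemos encontrar la integral de nuestra ecuación del snap s(t) = 0 2 veces. Tomando ∫s(t)dt y aplicando j(0) = 0, encontramos j(t) = 0. Tomando ∫j(t)dt y aplicando a(0) = 6, encontramos a(t) = 6. Usando a(t) = 6 y sustituyendo t = 3, encontramos a = 6.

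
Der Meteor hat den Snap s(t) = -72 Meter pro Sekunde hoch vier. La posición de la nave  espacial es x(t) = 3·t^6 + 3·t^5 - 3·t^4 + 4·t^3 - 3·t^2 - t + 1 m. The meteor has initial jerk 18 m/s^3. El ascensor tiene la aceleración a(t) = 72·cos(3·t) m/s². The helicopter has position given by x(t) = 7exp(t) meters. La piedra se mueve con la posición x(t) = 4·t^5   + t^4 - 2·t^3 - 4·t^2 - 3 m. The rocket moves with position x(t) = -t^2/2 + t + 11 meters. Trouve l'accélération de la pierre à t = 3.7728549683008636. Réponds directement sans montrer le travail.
La réponse est 4413.89554341886.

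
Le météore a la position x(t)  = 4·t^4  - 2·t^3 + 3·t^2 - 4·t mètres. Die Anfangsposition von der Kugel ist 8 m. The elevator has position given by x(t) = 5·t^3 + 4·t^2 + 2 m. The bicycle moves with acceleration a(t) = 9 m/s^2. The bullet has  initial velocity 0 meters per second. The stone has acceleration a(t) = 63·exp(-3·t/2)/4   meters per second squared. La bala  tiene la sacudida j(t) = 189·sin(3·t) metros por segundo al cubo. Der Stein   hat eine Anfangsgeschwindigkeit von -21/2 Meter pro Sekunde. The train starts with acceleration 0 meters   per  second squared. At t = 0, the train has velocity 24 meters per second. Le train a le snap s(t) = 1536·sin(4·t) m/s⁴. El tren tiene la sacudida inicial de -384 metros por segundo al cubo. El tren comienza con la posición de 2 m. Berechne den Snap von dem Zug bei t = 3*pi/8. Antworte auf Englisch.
Using s(t) = 1536·sin(4·t) and substituting t = 3*pi/8, we find s = -1536.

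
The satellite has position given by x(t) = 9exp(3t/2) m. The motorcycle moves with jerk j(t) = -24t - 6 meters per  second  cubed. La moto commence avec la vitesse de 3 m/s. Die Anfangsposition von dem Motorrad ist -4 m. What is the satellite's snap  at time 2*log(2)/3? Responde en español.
Debemos derivar nuestra ecuación de la posición x(t) = 9·exp(3·t/2) 4 veces. Derivando la posición, obtenemos la velocidad: v(t) = 27·exp(3·t/2)/2. La derivada de la velocidad da la aceleración: a(t) = 81·exp(3·t/2)/4. Tomando d/dt de a(t), encontramos j(t) = 243·exp(3·t/2)/8. Derivando la sacudida, obtenemos el snap: s(t) = 729·exp(3·t/2)/16. Tenemos el snap s(t) = 729·exp(3·t/2)/16. Sustituyendo t = 2*log(2)/3: s(2*log(2)/3) = 729/8.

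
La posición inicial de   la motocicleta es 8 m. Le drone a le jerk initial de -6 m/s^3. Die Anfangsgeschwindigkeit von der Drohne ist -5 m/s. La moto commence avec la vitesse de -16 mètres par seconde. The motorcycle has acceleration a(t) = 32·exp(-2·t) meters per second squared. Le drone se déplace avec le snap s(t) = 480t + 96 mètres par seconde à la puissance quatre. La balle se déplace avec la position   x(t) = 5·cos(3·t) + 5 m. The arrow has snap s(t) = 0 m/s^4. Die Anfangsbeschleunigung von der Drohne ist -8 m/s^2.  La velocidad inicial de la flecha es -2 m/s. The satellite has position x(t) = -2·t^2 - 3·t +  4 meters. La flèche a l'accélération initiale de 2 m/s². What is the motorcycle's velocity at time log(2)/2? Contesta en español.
Para resolver esto, necesitamos tomar 1 integral de nuestra ecuación de la aceleración a(t) = 32·exp(-2·t). Integrando la aceleración y usando la condición inicial v(0) = -16, obtenemos v(t) = -16·exp(-2·t). Usando v(t) = -16·exp(-2·t) y sustituyendo t = log(2)/2, encontramos v = -8.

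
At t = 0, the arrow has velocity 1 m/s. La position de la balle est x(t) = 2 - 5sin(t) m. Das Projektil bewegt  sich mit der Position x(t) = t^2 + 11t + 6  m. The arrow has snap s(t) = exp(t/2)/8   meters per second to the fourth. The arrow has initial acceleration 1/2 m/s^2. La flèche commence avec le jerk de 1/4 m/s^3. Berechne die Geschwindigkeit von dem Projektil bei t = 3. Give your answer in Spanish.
Partiendo de la posición x(t) = t^2 + 11·t + 6, tomamos 1 derivada. La derivada de la posición da la velocidad: v(t) = 2·t + 11. Usando v(t) = 2·t + 11 y sustituyendo t = 3, encontramos v = 17.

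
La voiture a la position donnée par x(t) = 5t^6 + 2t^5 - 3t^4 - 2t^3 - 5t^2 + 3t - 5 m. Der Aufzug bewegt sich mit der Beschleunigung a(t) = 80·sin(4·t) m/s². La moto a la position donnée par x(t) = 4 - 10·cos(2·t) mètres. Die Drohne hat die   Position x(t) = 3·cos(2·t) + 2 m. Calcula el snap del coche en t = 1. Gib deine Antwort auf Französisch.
En partant de la position x(t) = 5·t^6 + 2·t^5 - 3·t^4 - 2·t^3 - 5·t^2 + 3·t - 5, nous prenons 4 dérivées. La dérivée de la position donne la vitesse: v(t) = 30·t^5 + 10·t^4 - 12·t^3 - 6·t^2 - 10·t + 3. En prenant d/dt de v(t), nous trouvons a(t) = 150·t^4 + 40·t^3 - 36·t^2 - 12·t - 10. En prenant d/dt de a(t), nous trouvons j(t) = 600·t^3 + 120·t^2 - 72·t - 12. En dérivant le jerk, nous obtenons le snap: s(t) = 1800·t^2 + 240·t - 72. Nous avons le snap s(t) = 1800·t^2 + 240·t - 72. En substituant t = 1: s(1) = 1968.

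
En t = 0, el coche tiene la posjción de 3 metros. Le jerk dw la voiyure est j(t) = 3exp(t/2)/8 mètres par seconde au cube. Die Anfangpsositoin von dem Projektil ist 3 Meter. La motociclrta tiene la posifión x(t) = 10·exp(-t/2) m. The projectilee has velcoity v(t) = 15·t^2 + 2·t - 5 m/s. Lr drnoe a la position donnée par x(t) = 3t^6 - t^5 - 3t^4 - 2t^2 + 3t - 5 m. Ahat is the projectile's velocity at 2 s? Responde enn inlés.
Using v(t) = 15·t^2 + 2·t - 5 and substituting t = 2, we find v = 59.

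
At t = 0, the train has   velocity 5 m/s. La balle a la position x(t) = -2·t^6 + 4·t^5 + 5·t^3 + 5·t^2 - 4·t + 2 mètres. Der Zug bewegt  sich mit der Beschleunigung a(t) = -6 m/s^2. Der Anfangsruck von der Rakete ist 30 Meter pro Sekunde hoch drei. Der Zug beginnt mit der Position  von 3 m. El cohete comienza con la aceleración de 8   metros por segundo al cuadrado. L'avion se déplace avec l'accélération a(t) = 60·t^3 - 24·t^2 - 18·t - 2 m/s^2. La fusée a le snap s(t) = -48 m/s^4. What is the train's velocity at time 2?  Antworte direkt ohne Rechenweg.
At t = 2, v = -7.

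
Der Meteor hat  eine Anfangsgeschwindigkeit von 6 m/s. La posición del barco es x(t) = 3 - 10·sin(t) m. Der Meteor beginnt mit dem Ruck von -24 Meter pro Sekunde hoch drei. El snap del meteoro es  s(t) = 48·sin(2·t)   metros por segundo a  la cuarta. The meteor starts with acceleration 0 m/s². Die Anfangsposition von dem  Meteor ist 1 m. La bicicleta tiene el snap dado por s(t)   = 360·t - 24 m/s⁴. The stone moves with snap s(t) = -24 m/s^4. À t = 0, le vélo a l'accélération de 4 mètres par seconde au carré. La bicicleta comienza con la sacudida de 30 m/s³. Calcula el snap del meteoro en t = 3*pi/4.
Usando s(t) = 48·sin(2·t) y sustituyendo t = 3*pi/4, encontramos s = -48.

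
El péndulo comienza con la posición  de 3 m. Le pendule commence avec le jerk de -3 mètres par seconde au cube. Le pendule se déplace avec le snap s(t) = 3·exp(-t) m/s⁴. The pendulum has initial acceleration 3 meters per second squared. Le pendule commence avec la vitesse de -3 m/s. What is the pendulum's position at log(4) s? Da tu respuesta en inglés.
Starting from snap s(t) = 3·exp(-t), we take 4 integrals. Finding the integral of s(t) and using j(0) = -3: j(t) = -3·exp(-t). Taking ∫j(t)dt and applying a(0) = 3, we find a(t) = 3·exp(-t). Integrating acceleration and using the initial condition v(0) = -3, we get v(t) = -3·exp(-t). The antiderivative of velocity is position. Using x(0) = 3, we get x(t) = 3·exp(-t). Using x(t) = 3·exp(-t) and substituting t = log(4), we find x = 3/4.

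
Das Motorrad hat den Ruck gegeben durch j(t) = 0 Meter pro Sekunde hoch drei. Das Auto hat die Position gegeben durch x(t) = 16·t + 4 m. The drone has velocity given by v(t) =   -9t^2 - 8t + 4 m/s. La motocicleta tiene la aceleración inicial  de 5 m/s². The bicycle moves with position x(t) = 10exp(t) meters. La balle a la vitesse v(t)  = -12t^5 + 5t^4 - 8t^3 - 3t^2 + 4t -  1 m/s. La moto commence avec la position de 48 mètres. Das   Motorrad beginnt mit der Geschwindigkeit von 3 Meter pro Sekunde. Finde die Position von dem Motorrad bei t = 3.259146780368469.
Wir müssen das Integral unserer Gleichung für den Ruck j(t) = 0 3-mal finden. Mit ∫j(t)dt und Anwendung von a(0) = 5, finden wir a(t) = 5. Die Stammfunktion von der Beschleunigung, mit v(0) = 3, ergibt die Geschwindigkeit: v(t) = 5·t + 3. Das Integral von der Geschwindigkeit ist die Position. Mit x(0) = 48 erhalten wir x(t) = 5·t^2/2 + 3·t + 48. Mit x(t) = 5·t^2/2 + 3·t + 48 und Einsetzen von t = 3.259146780368469, finden wir x = 84.3325346810708.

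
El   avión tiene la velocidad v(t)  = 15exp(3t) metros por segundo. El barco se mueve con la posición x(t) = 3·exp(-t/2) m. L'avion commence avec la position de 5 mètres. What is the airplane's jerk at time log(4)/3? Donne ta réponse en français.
Nous devons dériver notre équation de la vitesse v(t) = 15·exp(3·t) 2 fois. En dérivant la vitesse, nous obtenons l'accélération: a(t) = 45·exp(3·t). La dérivée de l'accélération donne le jerk: j(t) = 135·exp(3·t). Nous avons le jerk j(t) = 135·exp(3·t). En substituant t = log(4)/3: j(log(4)/3) = 540.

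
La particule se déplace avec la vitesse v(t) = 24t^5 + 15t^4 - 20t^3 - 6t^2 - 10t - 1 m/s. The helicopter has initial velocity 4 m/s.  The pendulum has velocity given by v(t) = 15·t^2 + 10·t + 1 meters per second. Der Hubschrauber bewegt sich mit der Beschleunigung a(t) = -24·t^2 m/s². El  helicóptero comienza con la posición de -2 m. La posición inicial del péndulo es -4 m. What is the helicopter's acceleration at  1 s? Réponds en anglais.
Using a(t) = -24·t^2 and substituting t = 1, we find a = -24.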